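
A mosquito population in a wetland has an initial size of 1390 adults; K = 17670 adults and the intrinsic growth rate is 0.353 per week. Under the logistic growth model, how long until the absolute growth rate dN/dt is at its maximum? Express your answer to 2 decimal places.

Logistic growth is fastest at N = K/2 = 8835.
A = (K − N₀)/N₀ = 11.712. Set K/(1 + A·e^(−rt)) = K/2 → A·e^(−rt) = 1.
e^(−0.353t) = 1/11.712 = 0.0853808, so t = ln(11.712)/0.353 = 2.4606/0.353 = 6.9706.

6.97 weeks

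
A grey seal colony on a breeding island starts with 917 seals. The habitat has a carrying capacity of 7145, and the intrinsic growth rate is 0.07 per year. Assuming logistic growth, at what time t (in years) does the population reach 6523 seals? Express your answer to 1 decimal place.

A = (K − N₀)/N₀ = (7145 − 917)/917 = 6.7917.
Solve 7145/(1 + 6.7917·e^(−0.07t)) = 6523: 1 + 6.7917·e^(−0.07t) = 1.0954, so e^(−0.07t) = 0.0140399.
−0.07·t = ln(0.0140399) = -4.2659, so t = 4.2659/0.07 = 60.941.

60.9 years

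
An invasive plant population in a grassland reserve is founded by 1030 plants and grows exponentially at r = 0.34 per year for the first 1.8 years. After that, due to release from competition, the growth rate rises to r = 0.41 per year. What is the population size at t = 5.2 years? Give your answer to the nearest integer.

Phase 1: N(1.8) = 1030·e^(0.34×1.8) = 1030·e^0.612 = 1899.44.
Phase 2 runs for 5.2 − 1.8 = 3.4 years at r = 0.41.
N(5.2) = 1899.44·e^(0.41×3.4) = 1899.44·e^1.394 = 7656.53.

7657 plants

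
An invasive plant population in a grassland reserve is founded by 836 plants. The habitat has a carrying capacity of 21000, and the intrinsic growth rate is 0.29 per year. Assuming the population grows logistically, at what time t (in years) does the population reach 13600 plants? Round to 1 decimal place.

13.1 years

A = (K − N₀)/N₀ = (21000 − 836)/836 = 24.12.
Solve 21000/(1 + 24.12·e^(−0.29t)) = 13600: 1 + 24.12·e^(−0.29t) = 1.5441, so e^(−0.29t) = 0.0225591.
−0.29·t = ln(0.0225591) = -3.7916, so t = 3.7916/0.29 = 13.075.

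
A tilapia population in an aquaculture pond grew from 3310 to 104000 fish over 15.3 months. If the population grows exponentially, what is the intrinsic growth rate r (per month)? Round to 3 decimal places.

From N(t) = N₀·e^(rt): e^(r·15.3) = 104000/3310 = 31.42.
r·15.3 = ln(31.42) = 3.4474, so r = 3.4474/15.3 = 0.22532.

0.225 per month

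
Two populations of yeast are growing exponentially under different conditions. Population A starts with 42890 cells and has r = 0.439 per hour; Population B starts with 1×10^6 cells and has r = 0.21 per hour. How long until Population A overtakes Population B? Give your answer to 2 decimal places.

Set 42890·e^(0.439t) = 1×10^6·e^(0.21t).
e^((0.439 − 0.21)t) = 1×10^6/42890 → e^(0.229·t) = 23.315.
0.229·t = ln(23.315) = 3.1491, so t = 3.1491/0.229 = 13.752.

13.75 hours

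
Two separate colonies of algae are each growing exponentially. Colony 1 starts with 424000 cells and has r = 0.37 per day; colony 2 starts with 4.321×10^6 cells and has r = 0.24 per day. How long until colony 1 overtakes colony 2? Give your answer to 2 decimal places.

Set 424000·e^(0.37t) = 4.321×10^6·e^(0.24t).
e^((0.37 − 0.24)t) = 4.321×10^6/424000 → e^(0.13·t) = 10.191.
0.13·t = ln(10.191) = 2.3215, so t = 2.3215/0.13 = 17.858.

17.86 days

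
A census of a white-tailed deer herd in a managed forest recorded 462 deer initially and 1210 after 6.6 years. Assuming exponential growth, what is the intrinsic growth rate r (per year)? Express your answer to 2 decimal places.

0.15 per year

From N(t) = N₀·e^(rt): e^(r·6.6) = 1210/462 = 2.619.
r·6.6 = ln(2.619) = 0.96281, so r = 0.96281/6.6 = 0.14588.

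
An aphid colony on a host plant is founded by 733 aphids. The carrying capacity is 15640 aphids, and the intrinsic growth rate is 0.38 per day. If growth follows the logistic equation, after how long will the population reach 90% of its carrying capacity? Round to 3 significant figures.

A = (K − N₀)/N₀ = (15640 − 733)/733 = 20.337.
Solve 15640/(1 + 20.337·e^(−0.38t)) = 14076: 1 + 20.337·e^(−0.38t) = 1.1111, so e^(−0.38t) = 0.0054635.
−0.38·t = ln(0.0054635) = -5.2097, so t = 5.2097/0.38 = 13.71.

13.7 days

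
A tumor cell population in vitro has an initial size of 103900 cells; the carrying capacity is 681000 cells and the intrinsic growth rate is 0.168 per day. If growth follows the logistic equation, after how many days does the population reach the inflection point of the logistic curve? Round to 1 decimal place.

10.2 days

Logistic growth is fastest at N = K/2 = 340500.
A = (K − N₀)/N₀ = 5.5544. Set K/(1 + A·e^(−rt)) = K/2 → A·e^(−rt) = 1.
e^(−0.168t) = 1/5.5544 = 0.180038, so t = ln(5.5544)/0.168 = 1.7146/0.168 = 10.206.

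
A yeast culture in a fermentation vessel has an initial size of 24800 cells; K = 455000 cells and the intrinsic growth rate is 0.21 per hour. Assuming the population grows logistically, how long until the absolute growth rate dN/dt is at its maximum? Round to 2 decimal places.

Logistic growth is fastest at N = K/2 = 227500.
A = (K − N₀)/N₀ = 17.347. Set K/(1 + A·e^(−rt)) = K/2 → A·e^(−rt) = 1.
e^(−0.21t) = 1/17.347 = 0.0576476, so t = ln(17.347)/0.21 = 2.8534/0.21 = 13.588.

13.59 hours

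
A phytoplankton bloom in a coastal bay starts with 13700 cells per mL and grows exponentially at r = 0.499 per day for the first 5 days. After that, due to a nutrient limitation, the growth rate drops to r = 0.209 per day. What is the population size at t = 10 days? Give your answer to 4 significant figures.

472200 cells per mL

Phase 1: N(5) = 13700·e^(0.499×5) = 13700·e^2.495 = 166068.
Phase 2 runs for 10 − 5 = 5 days at r = 0.209.
N(10) = 166068·e^(0.209×5) = 166068·e^1.045 = 472197.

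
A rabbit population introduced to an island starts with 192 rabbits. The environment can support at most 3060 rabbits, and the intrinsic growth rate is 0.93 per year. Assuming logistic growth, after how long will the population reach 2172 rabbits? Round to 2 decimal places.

3.87 years

A = (K − N₀)/N₀ = (3060 − 192)/192 = 14.938.
Solve 3060/(1 + 14.938·e^(−0.93t)) = 2172: 1 + 14.938·e^(−0.93t) = 1.4088, so e^(−0.93t) = 0.02737.
−0.93·t = ln(0.02737) = -3.5983, so t = 3.5983/0.93 = 3.8691.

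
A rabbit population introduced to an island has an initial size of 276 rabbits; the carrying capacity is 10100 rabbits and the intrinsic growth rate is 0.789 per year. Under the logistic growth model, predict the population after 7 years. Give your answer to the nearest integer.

8843 rabbits

A = (K − N₀)/N₀ = (10100 − 276)/276 = 35.594.
N(t) = K/(1 + A·e^(−rt)) = 10100/(1 + 35.594×e^(−0.789×7)).
e^(−5.523) = 0.0039938; denominator = 1 + 35.594×0.0039938 = 1.1422.
N = 10100/1.1422 = 8842.91.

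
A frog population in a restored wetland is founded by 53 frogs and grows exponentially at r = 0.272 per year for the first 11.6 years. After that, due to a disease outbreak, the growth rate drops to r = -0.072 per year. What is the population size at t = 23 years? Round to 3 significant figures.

Phase 1: N(11.6) = 53·e^(0.272×11.6) = 53·e^3.155 = 1243.26.
Phase 2 runs for 23 − 11.6 = 11.4 years at r = -0.072.
N(23) = 1243.26·e^(-0.072×11.4) = 1243.26·e^-0.8208 = 547.133.

547 frogs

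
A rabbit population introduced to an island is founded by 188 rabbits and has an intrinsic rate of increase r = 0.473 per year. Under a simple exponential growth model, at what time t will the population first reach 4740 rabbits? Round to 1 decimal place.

6.8 years

Set N₀·e^(rt) = 4740: e^(0.473·t) = 4740/188 = 25.213.
0.473·t = ln(25.213) = 3.2274, so t = 3.2274/0.473 = 6.8232.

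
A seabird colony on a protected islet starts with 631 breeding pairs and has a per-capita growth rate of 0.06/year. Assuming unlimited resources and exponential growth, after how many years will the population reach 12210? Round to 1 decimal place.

Set N₀·e^(rt) = 12210: e^(0.06·t) = 12210/631 = 19.35.
0.06·t = ln(19.35) = 2.9627, so t = 2.9627/0.06 = 49.378.

49.4 years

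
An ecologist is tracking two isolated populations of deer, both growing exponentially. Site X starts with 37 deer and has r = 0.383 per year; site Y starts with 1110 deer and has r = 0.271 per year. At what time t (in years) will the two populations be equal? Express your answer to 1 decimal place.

Set 37·e^(0.383t) = 1110·e^(0.271t).
e^((0.383 − 0.271)t) = 1110/37 → e^(0.112·t) = 30.
0.112·t = ln(30) = 3.4012, so t = 3.4012/0.112 = 30.368.

30.4 years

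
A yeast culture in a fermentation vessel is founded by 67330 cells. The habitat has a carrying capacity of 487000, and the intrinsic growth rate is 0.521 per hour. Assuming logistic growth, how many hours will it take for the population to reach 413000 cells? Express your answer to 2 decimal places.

A = (K − N₀)/N₀ = (487000 − 67330)/67330 = 6.233.
Solve 487000/(1 + 6.233·e^(−0.521t)) = 413000: 1 + 6.233·e^(−0.521t) = 1.1792, so e^(−0.521t) = 0.0287463.
−0.521·t = ln(0.0287463) = -3.5492, so t = 3.5492/0.521 = 6.8124.

6.81 hours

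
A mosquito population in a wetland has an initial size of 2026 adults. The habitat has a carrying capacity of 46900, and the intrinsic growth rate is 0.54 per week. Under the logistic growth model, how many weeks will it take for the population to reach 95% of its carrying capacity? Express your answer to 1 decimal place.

A = (K − N₀)/N₀ = (46900 − 2026)/2026 = 22.149.
Solve 46900/(1 + 22.149·e^(−0.54t)) = 44555: 1 + 22.149·e^(−0.54t) = 1.0526, so e^(−0.54t) = 0.00237624.
−0.54·t = ln(0.00237624) = -6.0422, so t = 6.0422/0.54 = 11.189.

11.2 weeks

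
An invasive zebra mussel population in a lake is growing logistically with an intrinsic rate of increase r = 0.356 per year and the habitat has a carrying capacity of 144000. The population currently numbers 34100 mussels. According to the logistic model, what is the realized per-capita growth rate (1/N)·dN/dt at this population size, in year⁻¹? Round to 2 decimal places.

0.27 per year

(1/N)·dN/dt = r(1 − N/K) = 0.356 × (1 − 34100/144000).
= 0.356 × 0.76319 = 0.2717.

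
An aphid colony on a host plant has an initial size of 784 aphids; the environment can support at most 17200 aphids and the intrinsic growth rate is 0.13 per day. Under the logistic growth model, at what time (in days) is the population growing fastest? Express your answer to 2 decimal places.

Logistic growth is fastest at N = K/2 = 8600.
A = (K − N₀)/N₀ = 20.939. Set K/(1 + A·e^(−rt)) = K/2 → A·e^(−rt) = 1.
e^(−0.13t) = 1/20.939 = 0.0477583, so t = ln(20.939)/0.13 = 3.0416/0.13 = 23.397.

23.40 days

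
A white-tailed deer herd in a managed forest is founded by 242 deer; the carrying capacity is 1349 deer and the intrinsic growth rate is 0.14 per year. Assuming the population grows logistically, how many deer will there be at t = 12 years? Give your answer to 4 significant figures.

A = (K − N₀)/N₀ = (1349 − 242)/242 = 4.5744.
N(t) = K/(1 + A·e^(−rt)) = 1349/(1 + 4.5744×e^(−0.14×12)).
e^(−1.68) = 0.18637; denominator = 1 + 4.5744×0.18637 = 1.8525.
N = 1349/1.8525 = 728.187.

728.2 deer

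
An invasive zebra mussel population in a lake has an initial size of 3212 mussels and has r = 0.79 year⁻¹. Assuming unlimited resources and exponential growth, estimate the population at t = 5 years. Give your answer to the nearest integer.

N(t) = N₀·e^(rt) = 3212 × e^(0.79×5) = 3212 × e^3.95.
e^3.95 ≈ 51.935, so N ≈ 3212 × 51.935 = 166816.

166816 mussels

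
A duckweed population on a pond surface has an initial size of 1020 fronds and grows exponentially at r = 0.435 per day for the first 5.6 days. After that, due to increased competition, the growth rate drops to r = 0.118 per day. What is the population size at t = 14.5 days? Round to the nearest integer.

33315 fronds

Phase 1: N(5.6) = 1020·e^(0.435×5.6) = 1020·e^2.436 = 11655.8.
Phase 2 runs for 14.5 − 5.6 = 8.9 days at r = 0.118.
N(14.5) = 11655.8·e^(0.118×8.9) = 11655.8·e^1.05 = 33314.8.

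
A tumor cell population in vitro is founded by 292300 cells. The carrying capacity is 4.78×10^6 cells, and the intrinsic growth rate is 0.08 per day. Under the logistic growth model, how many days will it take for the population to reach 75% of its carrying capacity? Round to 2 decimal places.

47.87 days

A = (K − N₀)/N₀ = (4.78×10^6 − 292300)/292300 = 15.353.
Solve 4.78×10^6/(1 + 15.353·e^(−0.08t)) = 3.585×10^6: 1 + 15.353·e^(−0.08t) = 1.3333, so e^(−0.08t) = 0.0217112.
−0.08·t = ln(0.0217112) = -3.8299, so t = 3.8299/0.08 = 47.874.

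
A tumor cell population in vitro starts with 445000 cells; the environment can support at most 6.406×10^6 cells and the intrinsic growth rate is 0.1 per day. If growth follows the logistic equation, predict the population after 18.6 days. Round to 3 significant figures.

A = (K − N₀)/N₀ = (6.406×10^6 − 445000)/445000 = 13.396.
N(t) = K/(1 + A·e^(−rt)) = 6.406×10^6/(1 + 13.396×e^(−0.1×18.6)).
e^(−1.86) = 0.15567; denominator = 1 + 13.396×0.15567 = 3.0853.
N = 6.406×10^6/3.0853 = 2.076288×10^6.

2080000 cells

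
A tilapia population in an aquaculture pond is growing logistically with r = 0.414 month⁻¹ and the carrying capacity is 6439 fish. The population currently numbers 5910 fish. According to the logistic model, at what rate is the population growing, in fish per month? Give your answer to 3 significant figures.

201 fish per month

dN/dt = rN(1 − N/K) = 0.414 × 5910 × (1 − 5910/6439).
1 − 5910/6439 = 0.082156; dN/dt = 0.414 × 5910 × 0.082156 = 201.01.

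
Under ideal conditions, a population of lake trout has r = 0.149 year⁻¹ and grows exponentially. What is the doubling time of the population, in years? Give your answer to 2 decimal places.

4.65 years

Doubling time t_d = ln(2)/r = 0.6931/0.149 = 4.652.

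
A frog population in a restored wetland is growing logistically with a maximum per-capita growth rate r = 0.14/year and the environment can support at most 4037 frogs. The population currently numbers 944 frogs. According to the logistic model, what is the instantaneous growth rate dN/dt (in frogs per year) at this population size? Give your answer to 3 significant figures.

dN/dt = rN(1 − N/K) = 0.14 × 944 × (1 − 944/4037).
1 − 944/4037 = 0.76616; dN/dt = 0.14 × 944 × 0.76616 = 101.26.

101 frogs per year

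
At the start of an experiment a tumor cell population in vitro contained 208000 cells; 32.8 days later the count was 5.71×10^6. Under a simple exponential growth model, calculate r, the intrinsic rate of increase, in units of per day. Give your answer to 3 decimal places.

From N(t) = N₀·e^(rt): e^(r·32.8) = 5.71×10^6/208000 = 27.452.
r·32.8 = ln(27.452) = 3.3124, so r = 3.3124/32.8 = 0.10099.

0.101 per day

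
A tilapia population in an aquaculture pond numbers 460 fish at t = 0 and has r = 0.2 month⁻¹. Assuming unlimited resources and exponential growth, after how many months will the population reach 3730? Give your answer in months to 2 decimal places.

Set N₀·e^(rt) = 3730: e^(0.2·t) = 3730/460 = 8.1087.
0.2·t = ln(8.1087) = 2.0929, so t = 2.0929/0.2 = 10.465.

10.46 months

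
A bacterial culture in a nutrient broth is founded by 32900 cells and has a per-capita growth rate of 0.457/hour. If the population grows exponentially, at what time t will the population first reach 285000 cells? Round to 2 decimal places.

4.72 hours

Set N₀·e^(rt) = 285000: e^(0.457·t) = 285000/32900 = 8.6626.
0.457·t = ln(8.6626) = 2.159, so t = 2.159/0.457 = 4.7243.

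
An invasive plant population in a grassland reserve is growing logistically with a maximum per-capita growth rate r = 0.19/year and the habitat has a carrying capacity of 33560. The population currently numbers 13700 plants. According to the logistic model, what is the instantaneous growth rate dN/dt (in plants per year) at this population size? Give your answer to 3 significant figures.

1540 plants per year

dN/dt = rN(1 − N/K) = 0.19 × 13700 × (1 − 13700/33560).
1 − 13700/33560 = 0.59178; dN/dt = 0.19 × 13700 × 0.59178 = 1540.4.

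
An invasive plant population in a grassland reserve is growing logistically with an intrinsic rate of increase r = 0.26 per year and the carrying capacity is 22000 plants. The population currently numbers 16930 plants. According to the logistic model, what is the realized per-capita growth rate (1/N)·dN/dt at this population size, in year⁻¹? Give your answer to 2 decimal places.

0.06 per year

(1/N)·dN/dt = r(1 − N/K) = 0.26 × (1 − 16930/22000).
= 0.26 × 0.23045 = 0.059918.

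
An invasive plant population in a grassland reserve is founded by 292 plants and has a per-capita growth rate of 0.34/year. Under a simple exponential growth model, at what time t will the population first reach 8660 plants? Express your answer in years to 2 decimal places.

Set N₀·e^(rt) = 8660: e^(0.34·t) = 8660/292 = 29.658.
0.34·t = ln(29.658) = 3.3897, so t = 3.3897/0.34 = 9.9698.

9.97 years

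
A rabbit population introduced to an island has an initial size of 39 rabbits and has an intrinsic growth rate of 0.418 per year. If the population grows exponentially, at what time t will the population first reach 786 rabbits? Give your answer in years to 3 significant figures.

7.19 years

Set N₀·e^(rt) = 786: e^(0.418·t) = 786/39 = 20.154.
0.418·t = ln(20.154) = 3.0034, so t = 3.0034/0.418 = 7.1852.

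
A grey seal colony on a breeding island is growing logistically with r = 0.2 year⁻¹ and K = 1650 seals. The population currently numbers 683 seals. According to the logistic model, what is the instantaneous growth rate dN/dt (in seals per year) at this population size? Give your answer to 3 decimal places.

dN/dt = rN(1 − N/K) = 0.2 × 683 × (1 − 683/1650).
1 − 683/1650 = 0.58606; dN/dt = 0.2 × 683 × 0.58606 = 80.056.

80.056 seals per year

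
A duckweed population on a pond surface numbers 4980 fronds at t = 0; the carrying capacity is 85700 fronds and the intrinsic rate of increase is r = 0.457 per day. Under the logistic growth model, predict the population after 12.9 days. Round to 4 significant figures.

A = (K − N₀)/N₀ = (85700 − 4980)/4980 = 16.209.
N(t) = K/(1 + A·e^(−rt)) = 85700/(1 + 16.209×e^(−0.457×12.9)).
e^(−5.895) = 0.0027524; denominator = 1 + 16.209×0.0027524 = 1.0446.
N = 85700/1.0446 = 82040.

82040 fronds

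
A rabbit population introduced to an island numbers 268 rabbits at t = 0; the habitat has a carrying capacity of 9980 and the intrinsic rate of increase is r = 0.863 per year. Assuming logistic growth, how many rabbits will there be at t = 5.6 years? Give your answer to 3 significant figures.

7740 rabbits

A = (K − N₀)/N₀ = (9980 − 268)/268 = 36.239.
N(t) = K/(1 + A·e^(−rt)) = 9980/(1 + 36.239×e^(−0.863×5.6)).
e^(−4.833) = 0.0079642; denominator = 1 + 36.239×0.0079642 = 1.2886.
N = 9980/1.2886 = 7744.76.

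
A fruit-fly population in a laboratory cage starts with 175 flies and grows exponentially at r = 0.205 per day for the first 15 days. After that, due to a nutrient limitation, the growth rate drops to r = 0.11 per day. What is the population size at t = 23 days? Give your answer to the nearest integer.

9134 flies

Phase 1: N(15) = 175·e^(0.205×15) = 175·e^3.075 = 3788.73.
Phase 2 runs for 23 − 15 = 8 days at r = 0.11.
N(23) = 3788.73·e^(0.11×8) = 3788.73·e^0.88 = 9134.25.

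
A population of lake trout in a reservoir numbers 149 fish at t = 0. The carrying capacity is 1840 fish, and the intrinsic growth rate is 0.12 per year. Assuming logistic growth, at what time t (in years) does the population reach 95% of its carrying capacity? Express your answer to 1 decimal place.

44.8 years

A = (K − N₀)/N₀ = (1840 − 149)/149 = 11.349.
Solve 1840/(1 + 11.349·e^(−0.12t)) = 1748: 1 + 11.349·e^(−0.12t) = 1.0526, so e^(−0.12t) = 0.00463755.
−0.12·t = ln(0.00463755) = -5.3736, so t = 5.3736/0.12 = 44.78.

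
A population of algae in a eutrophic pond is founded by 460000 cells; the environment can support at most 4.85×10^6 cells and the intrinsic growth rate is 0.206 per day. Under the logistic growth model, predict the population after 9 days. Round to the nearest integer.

1944200 cells

A = (K − N₀)/N₀ = (4.85×10^6 − 460000)/460000 = 9.5435.
N(t) = K/(1 + A·e^(−rt)) = 4.85×10^6/(1 + 9.5435×e^(−0.206×9)).
e^(−1.854) = 0.15661; denominator = 1 + 9.5435×0.15661 = 2.4946.
N = 4.85×10^6/2.4946 = 1.9442×10^6.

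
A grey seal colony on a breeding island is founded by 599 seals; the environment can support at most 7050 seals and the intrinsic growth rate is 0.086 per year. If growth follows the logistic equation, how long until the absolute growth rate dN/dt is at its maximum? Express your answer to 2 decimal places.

Logistic growth is fastest at N = K/2 = 3525.
A = (K − N₀)/N₀ = 10.77. Set K/(1 + A·e^(−rt)) = K/2 → A·e^(−rt) = 1.
e^(−0.086t) = 1/10.77 = 0.0928538, so t = ln(10.77)/0.086 = 2.3767/0.086 = 27.636.

27.64 years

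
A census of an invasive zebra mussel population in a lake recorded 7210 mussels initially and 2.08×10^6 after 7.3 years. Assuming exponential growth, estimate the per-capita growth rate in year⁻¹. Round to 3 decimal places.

0.776 per year

From N(t) = N₀·e^(rt): e^(r·7.3) = 2.08×10^6/7210 = 288.49.
r·7.3 = ln(288.49) = 5.6647, so r = 5.6647/7.3 = 0.77598.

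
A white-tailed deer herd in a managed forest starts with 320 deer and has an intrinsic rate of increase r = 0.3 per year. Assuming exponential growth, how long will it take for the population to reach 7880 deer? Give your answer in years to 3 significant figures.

10.7 years

Set N₀·e^(rt) = 7880: e^(0.3·t) = 7880/320 = 24.625.
0.3·t = ln(24.625) = 3.2038, so t = 3.2038/0.3 = 10.679.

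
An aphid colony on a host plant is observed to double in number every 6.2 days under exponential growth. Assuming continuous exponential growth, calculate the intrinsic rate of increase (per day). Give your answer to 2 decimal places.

0.11 per day

r = ln(2)/t_d = 0.6931/6.2 = 0.1118.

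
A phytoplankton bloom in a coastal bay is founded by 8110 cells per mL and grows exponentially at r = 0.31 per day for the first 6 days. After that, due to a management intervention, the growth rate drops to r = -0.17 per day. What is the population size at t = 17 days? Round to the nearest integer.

Phase 1: N(6) = 8110·e^(0.31×6) = 8110·e^1.86 = 52096.5.
Phase 2 runs for 17 − 6 = 11 days at r = -0.17.
N(17) = 52096.5·e^(-0.17×11) = 52096.5·e^-1.87 = 8029.3.

8029 cells per mL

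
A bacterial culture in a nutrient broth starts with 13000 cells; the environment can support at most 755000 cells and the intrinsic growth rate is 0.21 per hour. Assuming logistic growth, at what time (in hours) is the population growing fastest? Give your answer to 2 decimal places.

19.26 hours

Logistic growth is fastest at N = K/2 = 377500.
A = (K − N₀)/N₀ = 57.077. Set K/(1 + A·e^(−rt)) = K/2 → A·e^(−rt) = 1.
e^(−0.21t) = 1/57.077 = 0.0175202, so t = ln(57.077)/0.21 = 4.0444/0.21 = 19.259.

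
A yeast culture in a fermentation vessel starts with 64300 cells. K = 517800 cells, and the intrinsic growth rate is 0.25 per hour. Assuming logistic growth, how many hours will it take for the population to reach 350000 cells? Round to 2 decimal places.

A = (K − N₀)/N₀ = (517800 − 64300)/64300 = 7.0529.
Solve 517800/(1 + 7.0529·e^(−0.25t)) = 350000: 1 + 7.0529·e^(−0.25t) = 1.4794, so e^(−0.25t) = 0.0679763.
−0.25·t = ln(0.0679763) = -2.6886, so t = 2.6886/0.25 = 10.754.

10.75 hours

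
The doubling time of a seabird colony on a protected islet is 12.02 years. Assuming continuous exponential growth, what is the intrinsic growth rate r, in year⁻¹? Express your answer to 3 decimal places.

0.058 per year

r = ln(2)/t_d = 0.6931/12.02 = 0.057666.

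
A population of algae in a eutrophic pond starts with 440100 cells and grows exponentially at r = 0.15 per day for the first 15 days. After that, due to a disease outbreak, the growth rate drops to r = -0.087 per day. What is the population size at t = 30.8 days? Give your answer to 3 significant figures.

1060000 cells

Phase 1: N(15) = 440100·e^(0.15×15) = 440100·e^2.25 = 4.175553×10^6.
Phase 2 runs for 30.8 − 15 = 15.8 days at r = -0.087.
N(30.8) = 4.175553×10^6·e^(-0.087×15.8) = 4.175553×10^6·e^-1.375 = 1.056167×10^6.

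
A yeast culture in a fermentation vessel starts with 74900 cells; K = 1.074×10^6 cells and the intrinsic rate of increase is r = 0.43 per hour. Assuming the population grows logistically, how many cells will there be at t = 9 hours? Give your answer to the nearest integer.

840223 cells

A = (K − N₀)/N₀ = (1.074×10^6 − 74900)/74900 = 13.339.
N(t) = K/(1 + A·e^(−rt)) = 1.074×10^6/(1 + 13.339×e^(−0.43×9)).
e^(−3.87) = 0.020858; denominator = 1 + 13.339×0.020858 = 1.2782.
N = 1.074×10^6/1.2782 = 840223.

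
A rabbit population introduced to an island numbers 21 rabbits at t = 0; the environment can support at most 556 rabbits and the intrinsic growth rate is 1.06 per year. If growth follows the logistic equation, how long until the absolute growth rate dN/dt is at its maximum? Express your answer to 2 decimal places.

Logistic growth is fastest at N = K/2 = 278.
A = (K − N₀)/N₀ = 25.476. Set K/(1 + A·e^(−rt)) = K/2 → A·e^(−rt) = 1.
e^(−1.06t) = 1/25.476 = 0.0392523, so t = ln(25.476)/1.06 = 3.2377/1.06 = 3.0545.

3.05 years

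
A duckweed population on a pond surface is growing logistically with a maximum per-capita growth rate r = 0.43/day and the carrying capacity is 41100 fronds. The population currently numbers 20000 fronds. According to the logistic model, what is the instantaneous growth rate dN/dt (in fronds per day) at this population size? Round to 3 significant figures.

dN/dt = rN(1 − N/K) = 0.43 × 20000 × (1 − 20000/41100).
1 − 20000/41100 = 0.51338; dN/dt = 0.43 × 20000 × 0.51338 = 4415.1.

4420 fronds per day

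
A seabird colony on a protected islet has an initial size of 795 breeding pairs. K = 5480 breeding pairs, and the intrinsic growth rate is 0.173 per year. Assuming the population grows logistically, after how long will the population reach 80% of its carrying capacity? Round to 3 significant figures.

A = (K − N₀)/N₀ = (5480 − 795)/795 = 5.8931.
Solve 5480/(1 + 5.8931·e^(−0.173t)) = 4384: 1 + 5.8931·e^(−0.173t) = 1.25, so e^(−0.173t) = 0.0424226.
−0.173·t = ln(0.0424226) = -3.1601, so t = 3.1601/0.173 = 18.266.

18.3 years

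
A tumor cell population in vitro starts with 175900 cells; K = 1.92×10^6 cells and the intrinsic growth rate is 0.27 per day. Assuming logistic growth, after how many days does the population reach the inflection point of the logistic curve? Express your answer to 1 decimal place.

Logistic growth is fastest at N = K/2 = 960000.
A = (K − N₀)/N₀ = 9.9153. Set K/(1 + A·e^(−rt)) = K/2 → A·e^(−rt) = 1.
e^(−0.27t) = 1/9.9153 = 0.100854, so t = ln(9.9153)/0.27 = 2.2941/0.27 = 8.4966.

8.5 days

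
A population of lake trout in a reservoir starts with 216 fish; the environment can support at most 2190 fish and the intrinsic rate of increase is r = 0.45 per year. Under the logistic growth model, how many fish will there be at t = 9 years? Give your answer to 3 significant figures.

A = (K − N₀)/N₀ = (2190 − 216)/216 = 9.1389.
N(t) = K/(1 + A·e^(−rt)) = 2190/(1 + 9.1389×e^(−0.45×9)).
e^(−4.05) = 0.017422; denominator = 1 + 9.1389×0.017422 = 1.1592.
N = 2190/1.1592 = 1889.2.

1890 fish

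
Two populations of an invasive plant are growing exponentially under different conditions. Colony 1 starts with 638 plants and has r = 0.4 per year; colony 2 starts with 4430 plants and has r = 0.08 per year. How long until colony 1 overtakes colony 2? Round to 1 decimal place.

Set 638·e^(0.4t) = 4430·e^(0.08t).
e^((0.4 − 0.08)t) = 4430/638 → e^(0.32·t) = 6.9436.
0.32·t = ln(6.9436) = 1.9378, so t = 1.9378/0.32 = 6.0557.

6.1 years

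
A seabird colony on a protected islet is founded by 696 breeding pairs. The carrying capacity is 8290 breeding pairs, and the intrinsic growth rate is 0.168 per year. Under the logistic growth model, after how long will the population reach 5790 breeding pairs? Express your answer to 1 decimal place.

19.2 years

A = (K − N₀)/N₀ = (8290 − 696)/696 = 10.911.
Solve 8290/(1 + 10.911·e^(−0.168t)) = 5790: 1 + 10.911·e^(−0.168t) = 1.4318, so e^(−0.168t) = 0.0395731.
−0.168·t = ln(0.0395731) = -3.2296, so t = 3.2296/0.168 = 19.224.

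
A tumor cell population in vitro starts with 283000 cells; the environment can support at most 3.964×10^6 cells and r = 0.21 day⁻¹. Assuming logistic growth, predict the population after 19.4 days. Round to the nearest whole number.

3245881 cells

A = (K − N₀)/N₀ = (3.964×10^6 − 283000)/283000 = 13.007.
N(t) = K/(1 + A·e^(−rt)) = 3.964×10^6/(1 + 13.007×e^(−0.21×19.4)).
e^(−4.074) = 0.017009; denominator = 1 + 13.007×0.017009 = 1.2212.
N = 3.964×10^6/1.2212 = 3.245881×10^6.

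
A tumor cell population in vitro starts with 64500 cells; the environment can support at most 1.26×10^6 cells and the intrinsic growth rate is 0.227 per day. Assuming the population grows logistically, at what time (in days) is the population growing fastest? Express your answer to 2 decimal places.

Logistic growth is fastest at N = K/2 = 630000.
A = (K − N₀)/N₀ = 18.535. Set K/(1 + A·e^(−rt)) = K/2 → A·e^(−rt) = 1.
e^(−0.227t) = 1/18.535 = 0.0539523, so t = ln(18.535)/0.227 = 2.9197/0.227 = 12.862.

12.86 days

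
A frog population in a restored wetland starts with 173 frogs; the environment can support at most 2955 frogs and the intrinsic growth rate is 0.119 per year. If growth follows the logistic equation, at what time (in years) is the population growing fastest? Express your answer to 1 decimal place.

Logistic growth is fastest at N = K/2 = 1477.5.
A = (K − N₀)/N₀ = 16.081. Set K/(1 + A·e^(−rt)) = K/2 → A·e^(−rt) = 1.
e^(−0.119t) = 1/16.081 = 0.0621855, so t = ln(16.081)/0.119 = 2.7776/0.119 = 23.341.

23.3 years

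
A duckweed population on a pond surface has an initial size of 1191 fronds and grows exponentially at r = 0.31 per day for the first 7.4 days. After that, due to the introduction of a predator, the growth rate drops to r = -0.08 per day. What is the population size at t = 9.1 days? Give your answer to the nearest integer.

10307 fronds

Phase 1: N(7.4) = 1191·e^(0.31×7.4) = 1191·e^2.294 = 11808.2.
Phase 2 runs for 9.1 − 7.4 = 1.7 days at r = -0.08.
N(9.1) = 11808.2·e^(-0.08×1.7) = 11808.2·e^-0.136 = 10306.7.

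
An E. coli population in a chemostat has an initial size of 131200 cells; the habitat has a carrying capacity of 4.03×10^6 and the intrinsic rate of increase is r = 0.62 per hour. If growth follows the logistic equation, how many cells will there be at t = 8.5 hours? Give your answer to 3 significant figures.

A = (K − N₀)/N₀ = (4.03×10^6 − 131200)/131200 = 29.716.
N(t) = K/(1 + A·e^(−rt)) = 4.03×10^6/(1 + 29.716×e^(−0.62×8.5)).
e^(−5.27) = 0.0051436; denominator = 1 + 29.716×0.0051436 = 1.1528.
N = 4.03×10^6/1.1528 = 3.495685×10^6.

3500000 cells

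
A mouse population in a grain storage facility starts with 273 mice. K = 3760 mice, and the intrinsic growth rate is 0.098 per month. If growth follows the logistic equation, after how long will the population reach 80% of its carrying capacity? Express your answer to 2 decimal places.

40.14 months

A = (K − N₀)/N₀ = (3760 − 273)/273 = 12.773.
Solve 3760/(1 + 12.773·e^(−0.098t)) = 3008: 1 + 12.773·e^(−0.098t) = 1.25, so e^(−0.098t) = 0.0195727.
−0.098·t = ln(0.0195727) = -3.9336, so t = 3.9336/0.098 = 40.139.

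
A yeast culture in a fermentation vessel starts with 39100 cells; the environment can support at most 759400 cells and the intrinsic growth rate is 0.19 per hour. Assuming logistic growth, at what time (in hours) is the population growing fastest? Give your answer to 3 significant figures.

Logistic growth is fastest at N = K/2 = 379700.
A = (K − N₀)/N₀ = 18.422. Set K/(1 + A·e^(−rt)) = K/2 → A·e^(−rt) = 1.
e^(−0.19t) = 1/18.422 = 0.0542829, so t = ln(18.422)/0.19 = 2.9135/0.19 = 15.334.

15.3 hours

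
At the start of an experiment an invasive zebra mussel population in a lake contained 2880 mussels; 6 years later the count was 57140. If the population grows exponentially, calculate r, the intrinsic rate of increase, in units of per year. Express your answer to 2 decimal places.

0.50 per year

From N(t) = N₀·e^(rt): e^(r·6) = 57140/2880 = 19.84.
r·6 = ln(19.84) = 2.9877, so r = 2.9877/6 = 0.49795.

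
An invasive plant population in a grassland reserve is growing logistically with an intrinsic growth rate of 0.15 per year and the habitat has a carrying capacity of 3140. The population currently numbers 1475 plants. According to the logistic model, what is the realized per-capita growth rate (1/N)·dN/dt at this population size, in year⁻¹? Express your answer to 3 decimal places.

(1/N)·dN/dt = r(1 − N/K) = 0.15 × (1 − 1475/3140).
= 0.15 × 0.53025 = 0.079538.

0.080 per year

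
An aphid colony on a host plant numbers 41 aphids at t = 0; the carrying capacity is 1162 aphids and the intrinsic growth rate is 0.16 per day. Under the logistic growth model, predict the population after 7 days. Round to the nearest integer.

117 aphids

A = (K − N₀)/N₀ = (1162 − 41)/41 = 27.341.
N(t) = K/(1 + A·e^(−rt)) = 1162/(1 + 27.341×e^(−0.16×7)).
e^(−1.12) = 0.32628; denominator = 1 + 27.341×0.32628 = 9.921.
N = 1162/9.921 = 117.126.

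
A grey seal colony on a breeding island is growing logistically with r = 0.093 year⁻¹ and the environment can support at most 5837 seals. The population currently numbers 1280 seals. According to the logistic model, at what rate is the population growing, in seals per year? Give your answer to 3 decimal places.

92.936 seals per year

dN/dt = rN(1 − N/K) = 0.093 × 1280 × (1 − 1280/5837).
1 − 1280/5837 = 0.78071; dN/dt = 0.093 × 1280 × 0.78071 = 92.936.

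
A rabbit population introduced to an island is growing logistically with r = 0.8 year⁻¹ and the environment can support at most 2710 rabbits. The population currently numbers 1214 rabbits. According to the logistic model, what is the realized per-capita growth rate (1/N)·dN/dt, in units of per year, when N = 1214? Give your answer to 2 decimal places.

(1/N)·dN/dt = r(1 − N/K) = 0.8 × (1 − 1214/2710).
= 0.8 × 0.55203 = 0.44162.

0.44 per year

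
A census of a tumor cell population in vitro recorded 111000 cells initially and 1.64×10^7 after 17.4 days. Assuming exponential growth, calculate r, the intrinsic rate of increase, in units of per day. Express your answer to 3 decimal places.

0.287 per day

From N(t) = N₀·e^(rt): e^(r·17.4) = 1.64×10^7/111000 = 147.75.
r·17.4 = ln(147.75) = 4.9955, so r = 4.9955/17.4 = 0.2871.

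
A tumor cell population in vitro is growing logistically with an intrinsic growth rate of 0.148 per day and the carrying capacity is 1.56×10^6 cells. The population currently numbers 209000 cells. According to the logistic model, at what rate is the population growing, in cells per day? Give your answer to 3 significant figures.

26800 cells per day

dN/dt = rN(1 − N/K) = 0.148 × 209000 × (1 − 209000/1.56×10^6).
1 − 209000/1.56×10^6 = 0.86603; dN/dt = 0.148 × 209000 × 0.86603 = 26788.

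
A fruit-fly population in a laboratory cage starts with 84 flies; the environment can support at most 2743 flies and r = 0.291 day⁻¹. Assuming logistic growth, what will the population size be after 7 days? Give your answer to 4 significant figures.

A = (K − N₀)/N₀ = (2743 − 84)/84 = 31.655.
N(t) = K/(1 + A·e^(−rt)) = 2743/(1 + 31.655×e^(−0.291×7)).
e^(−2.037) = 0.13042; denominator = 1 + 31.655×0.13042 = 5.1284.
N = 2743/5.1284 = 534.865.

534.9 flies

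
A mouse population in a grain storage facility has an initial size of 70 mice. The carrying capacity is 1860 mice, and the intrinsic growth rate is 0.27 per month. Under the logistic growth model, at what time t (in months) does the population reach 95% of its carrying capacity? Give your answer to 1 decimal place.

A = (K − N₀)/N₀ = (1860 − 70)/70 = 25.571.
Solve 1860/(1 + 25.571·e^(−0.27t)) = 1767: 1 + 25.571·e^(−0.27t) = 1.0526, so e^(−0.27t) = 0.00205822.
−0.27·t = ln(0.00205822) = -6.1859, so t = 6.1859/0.27 = 22.911.

22.9 months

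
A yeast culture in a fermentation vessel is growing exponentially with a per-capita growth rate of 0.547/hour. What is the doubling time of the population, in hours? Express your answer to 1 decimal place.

Doubling time t_d = ln(2)/r = 0.6931/0.547 = 1.2672.

1.3 hours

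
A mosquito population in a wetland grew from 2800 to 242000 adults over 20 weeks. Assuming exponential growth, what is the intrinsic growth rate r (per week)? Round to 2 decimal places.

0.22 per week

From N(t) = N₀·e^(rt): e^(r·20) = 242000/2800 = 86.429.
r·20 = ln(86.429) = 4.4593, so r = 4.4593/20 = 0.22297.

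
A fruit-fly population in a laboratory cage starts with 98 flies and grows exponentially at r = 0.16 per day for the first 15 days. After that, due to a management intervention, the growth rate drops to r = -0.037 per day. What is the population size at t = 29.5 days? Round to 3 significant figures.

Phase 1: N(15) = 98·e^(0.16×15) = 98·e^2.4 = 1080.27.
Phase 2 runs for 29.5 − 15 = 14.5 days at r = -0.037.
N(29.5) = 1080.27·e^(-0.037×14.5) = 1080.27·e^-0.5365 = 631.733.

632 flies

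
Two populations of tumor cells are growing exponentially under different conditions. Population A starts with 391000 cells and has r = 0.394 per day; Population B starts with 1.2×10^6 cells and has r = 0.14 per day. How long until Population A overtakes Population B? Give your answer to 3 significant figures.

Set 391000·e^(0.394t) = 1.2×10^6·e^(0.14t).
e^((0.394 − 0.14)t) = 1.2×10^6/391000 → e^(0.254·t) = 3.0691.
0.254·t = ln(3.0691) = 1.1214, so t = 1.1214/0.254 = 4.4148.

4.41 days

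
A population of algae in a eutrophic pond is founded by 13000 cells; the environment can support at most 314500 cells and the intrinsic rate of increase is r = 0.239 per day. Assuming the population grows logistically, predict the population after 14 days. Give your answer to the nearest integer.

173092 cells

A = (K − N₀)/N₀ = (314500 − 13000)/13000 = 23.192.
N(t) = K/(1 + A·e^(−rt)) = 314500/(1 + 23.192×e^(−0.239×14)).
e^(−3.346) = 0.035225; denominator = 1 + 23.192×0.035225 = 1.8169.
N = 314500/1.8169 = 173092.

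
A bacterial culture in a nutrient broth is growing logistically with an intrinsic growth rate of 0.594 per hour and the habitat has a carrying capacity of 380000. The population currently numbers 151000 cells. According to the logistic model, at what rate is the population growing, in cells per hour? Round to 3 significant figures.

dN/dt = rN(1 − N/K) = 0.594 × 151000 × (1 − 151000/380000).
1 − 151000/380000 = 0.60263; dN/dt = 0.594 × 151000 × 0.60263 = 54052.

54100 cells per hour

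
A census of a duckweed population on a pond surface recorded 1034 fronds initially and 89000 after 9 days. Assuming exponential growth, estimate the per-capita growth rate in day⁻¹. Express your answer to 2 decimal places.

From N(t) = N₀·e^(rt): e^(r·9) = 89000/1034 = 86.074.
r·9 = ln(86.074) = 4.4552, so r = 4.4552/9 = 0.49502.

0.50 per day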